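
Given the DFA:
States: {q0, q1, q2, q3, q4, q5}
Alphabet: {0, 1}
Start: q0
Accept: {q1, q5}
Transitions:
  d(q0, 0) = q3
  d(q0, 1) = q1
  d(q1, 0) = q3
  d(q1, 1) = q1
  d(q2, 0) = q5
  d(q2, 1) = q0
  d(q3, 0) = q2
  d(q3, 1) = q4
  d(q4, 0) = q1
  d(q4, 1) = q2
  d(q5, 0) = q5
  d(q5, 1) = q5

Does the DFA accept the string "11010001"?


Trace: q0 -> q1 -> q1 -> q3 -> q4 -> q1 -> q3 -> q2 -> q0
Final state: q0
Accept states: {q1, q5}

No, rejected (final state q0 is not an accept state)


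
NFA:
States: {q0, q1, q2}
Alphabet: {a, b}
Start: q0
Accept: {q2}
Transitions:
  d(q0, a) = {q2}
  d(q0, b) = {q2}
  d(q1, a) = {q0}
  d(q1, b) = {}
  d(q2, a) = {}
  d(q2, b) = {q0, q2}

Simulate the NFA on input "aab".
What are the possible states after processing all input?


Start: {q0}
  --a--> {q2}
  --a--> {}
  --b--> {}

{} (empty set, no valid transitions)


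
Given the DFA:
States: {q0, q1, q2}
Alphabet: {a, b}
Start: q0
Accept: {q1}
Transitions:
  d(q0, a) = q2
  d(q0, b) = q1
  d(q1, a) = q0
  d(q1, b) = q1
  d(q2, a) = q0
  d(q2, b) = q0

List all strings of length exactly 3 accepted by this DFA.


All strings of length 3: 8 total
Accepted: 4

"aab", "abb", "bab", "bbb"


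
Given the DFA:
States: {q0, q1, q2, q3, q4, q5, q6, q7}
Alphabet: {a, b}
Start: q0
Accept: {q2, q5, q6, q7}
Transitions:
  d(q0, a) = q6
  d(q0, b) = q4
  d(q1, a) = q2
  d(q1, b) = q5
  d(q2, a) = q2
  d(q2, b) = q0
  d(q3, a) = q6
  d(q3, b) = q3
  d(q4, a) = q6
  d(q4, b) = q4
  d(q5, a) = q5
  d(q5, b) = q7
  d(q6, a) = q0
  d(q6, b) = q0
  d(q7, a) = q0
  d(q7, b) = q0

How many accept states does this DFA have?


Accept states listed: {q2, q5, q6, q7}
Counting: q2(1) q5(2) q6(3) q7(4)

4


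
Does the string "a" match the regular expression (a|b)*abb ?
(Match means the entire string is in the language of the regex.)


|string| = 1; first = 'a'; last = 'a'

No, "a" does not match (a|b)*abb


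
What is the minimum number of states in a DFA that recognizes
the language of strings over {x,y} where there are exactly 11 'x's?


States: count = 0, 1, ..., 11 (that's 12 states), plus a dead state for count > 11.
Total: 12 + 1 = 13. Accept = count-11 state.

13


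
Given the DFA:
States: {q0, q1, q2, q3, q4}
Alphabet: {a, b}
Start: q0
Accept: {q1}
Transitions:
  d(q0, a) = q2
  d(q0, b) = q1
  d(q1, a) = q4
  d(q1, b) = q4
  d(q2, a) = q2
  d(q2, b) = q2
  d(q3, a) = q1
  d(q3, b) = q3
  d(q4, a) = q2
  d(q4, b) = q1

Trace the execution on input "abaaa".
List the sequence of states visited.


Input: abaaa
d(q0, a) = q2
d(q2, b) = q2
d(q2, a) = q2
d(q2, a) = q2
d(q2, a) = q2


q0 -> q2 -> q2 -> q2 -> q2 -> q2


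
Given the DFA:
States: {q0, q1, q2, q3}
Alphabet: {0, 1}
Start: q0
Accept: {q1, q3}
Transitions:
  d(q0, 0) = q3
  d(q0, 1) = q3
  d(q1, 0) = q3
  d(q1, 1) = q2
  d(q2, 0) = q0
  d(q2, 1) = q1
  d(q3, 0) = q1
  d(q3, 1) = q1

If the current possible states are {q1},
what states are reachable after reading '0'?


Apply transition on '0' from each current state:
  d(q1, 0) = q3

{q3}


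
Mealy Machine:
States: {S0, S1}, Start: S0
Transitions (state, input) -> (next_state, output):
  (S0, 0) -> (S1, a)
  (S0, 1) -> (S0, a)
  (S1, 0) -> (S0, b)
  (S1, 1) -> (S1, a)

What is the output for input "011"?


Step-by-step:
  (S0, 0) -> (S1, a)
  (S1, 1) -> (S1, a)
  (S1, 1) -> (S1, a)

"aaa"


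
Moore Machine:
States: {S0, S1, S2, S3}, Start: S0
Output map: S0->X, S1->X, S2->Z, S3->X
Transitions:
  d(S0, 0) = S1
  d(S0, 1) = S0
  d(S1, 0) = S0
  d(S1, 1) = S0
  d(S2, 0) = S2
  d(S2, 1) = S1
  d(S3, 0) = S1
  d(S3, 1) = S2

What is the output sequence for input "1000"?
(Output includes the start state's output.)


Start: S0 (output X)
  --1--> S0 (output X)
  --0--> S1 (output X)
  --0--> S0 (output X)
  --0--> S1 (output X)

"XXXXX"


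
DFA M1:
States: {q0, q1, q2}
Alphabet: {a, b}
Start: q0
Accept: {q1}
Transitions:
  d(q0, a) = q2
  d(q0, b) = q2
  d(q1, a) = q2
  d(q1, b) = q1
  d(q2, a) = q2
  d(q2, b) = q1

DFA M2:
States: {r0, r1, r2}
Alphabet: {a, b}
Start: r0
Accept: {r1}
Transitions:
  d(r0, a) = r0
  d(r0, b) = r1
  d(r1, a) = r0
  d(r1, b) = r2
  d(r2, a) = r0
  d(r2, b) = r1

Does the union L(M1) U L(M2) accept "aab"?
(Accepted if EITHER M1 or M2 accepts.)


M1: final=q1 accepted=True
M2: final=r1 accepted=True

Yes, union accepts


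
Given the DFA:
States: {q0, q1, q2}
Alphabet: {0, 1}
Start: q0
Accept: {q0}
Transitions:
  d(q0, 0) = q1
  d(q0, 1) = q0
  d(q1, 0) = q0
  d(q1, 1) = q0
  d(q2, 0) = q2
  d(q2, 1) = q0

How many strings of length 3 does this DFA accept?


Enumerating all length-3 strings:
  "000" -> q1 [reject]
  "001" -> q0 [accept]
  "010" -> q1 [reject]
  "011" -> q0 [accept]
  "100" -> q0 [accept]
  "101" -> q0 [accept]
  "110" -> q1 [reject]
  "111" -> q0 [accept]

5 out of 8


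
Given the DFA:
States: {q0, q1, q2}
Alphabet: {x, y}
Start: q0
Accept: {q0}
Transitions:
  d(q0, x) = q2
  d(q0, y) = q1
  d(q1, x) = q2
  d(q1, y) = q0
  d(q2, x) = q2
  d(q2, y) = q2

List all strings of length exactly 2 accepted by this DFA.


All strings of length 2: 4 total
Accepted: 1

"yy"


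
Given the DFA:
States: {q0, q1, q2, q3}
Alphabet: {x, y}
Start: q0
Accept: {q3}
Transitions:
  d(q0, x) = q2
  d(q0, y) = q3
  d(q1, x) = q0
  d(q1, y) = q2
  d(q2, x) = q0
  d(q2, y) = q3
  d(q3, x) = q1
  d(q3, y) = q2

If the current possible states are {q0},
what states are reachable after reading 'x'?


Apply transition on 'x' from each current state:
  d(q0, x) = q2

{q2}


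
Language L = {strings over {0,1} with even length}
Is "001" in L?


length = 3; 3 mod 2 = 1

No, "001" is not in L


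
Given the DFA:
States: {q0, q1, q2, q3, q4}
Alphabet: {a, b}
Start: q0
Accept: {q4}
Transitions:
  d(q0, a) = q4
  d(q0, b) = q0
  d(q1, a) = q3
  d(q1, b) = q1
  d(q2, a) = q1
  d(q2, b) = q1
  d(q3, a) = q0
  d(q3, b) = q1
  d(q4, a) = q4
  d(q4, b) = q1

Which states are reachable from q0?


BFS from q0:
  layer 0: {q0}
  layer 1: {q4}
  layer 2: {q1}
  layer 3: {q3}

{q0, q1, q3, q4}


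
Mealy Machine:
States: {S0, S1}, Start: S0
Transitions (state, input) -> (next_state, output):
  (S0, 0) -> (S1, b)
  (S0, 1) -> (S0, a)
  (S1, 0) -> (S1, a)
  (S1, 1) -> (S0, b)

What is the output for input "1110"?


Step-by-step:
  (S0, 1) -> (S0, a)
  (S0, 1) -> (S0, a)
  (S0, 1) -> (S0, a)
  (S0, 0) -> (S1, b)

"aaab"


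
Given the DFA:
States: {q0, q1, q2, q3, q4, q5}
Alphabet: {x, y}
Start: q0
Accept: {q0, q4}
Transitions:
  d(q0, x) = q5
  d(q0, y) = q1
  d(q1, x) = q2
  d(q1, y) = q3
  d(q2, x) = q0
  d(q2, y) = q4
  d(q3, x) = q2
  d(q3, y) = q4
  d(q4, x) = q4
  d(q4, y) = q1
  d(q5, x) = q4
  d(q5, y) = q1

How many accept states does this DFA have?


Accept states listed: {q0, q4}
Counting: q0(1) q4(2)

2


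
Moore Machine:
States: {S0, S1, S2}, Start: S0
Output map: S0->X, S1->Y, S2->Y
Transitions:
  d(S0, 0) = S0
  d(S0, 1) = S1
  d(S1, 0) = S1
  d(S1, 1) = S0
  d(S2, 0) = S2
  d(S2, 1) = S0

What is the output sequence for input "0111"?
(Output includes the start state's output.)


Start: S0 (output X)
  --0--> S0 (output X)
  --1--> S1 (output Y)
  --1--> S0 (output X)
  --1--> S1 (output Y)

"XXYXY"


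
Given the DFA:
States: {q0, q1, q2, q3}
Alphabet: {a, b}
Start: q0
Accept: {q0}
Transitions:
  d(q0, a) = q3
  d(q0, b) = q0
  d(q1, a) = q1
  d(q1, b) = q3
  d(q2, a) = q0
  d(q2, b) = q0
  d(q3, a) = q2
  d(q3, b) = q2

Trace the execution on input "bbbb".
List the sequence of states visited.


Input: bbbb
d(q0, b) = q0
d(q0, b) = q0
d(q0, b) = q0
d(q0, b) = q0


q0 -> q0 -> q0 -> q0 -> q0


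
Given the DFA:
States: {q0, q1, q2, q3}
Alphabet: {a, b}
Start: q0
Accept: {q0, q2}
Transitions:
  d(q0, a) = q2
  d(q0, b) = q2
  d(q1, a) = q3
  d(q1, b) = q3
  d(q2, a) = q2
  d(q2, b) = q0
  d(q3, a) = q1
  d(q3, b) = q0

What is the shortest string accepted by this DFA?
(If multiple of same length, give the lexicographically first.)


BFS by string length (lex-first path to each state shown):
  len 0: q0<-""
Found accept state at length 0.

"" (empty string)


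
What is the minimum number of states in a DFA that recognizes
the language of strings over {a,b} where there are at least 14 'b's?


States: count = 0, 1, ..., 13, and a final '>= 14' state.
Total: 14 + 1 = 15. Accept = '>= 14' state.

15


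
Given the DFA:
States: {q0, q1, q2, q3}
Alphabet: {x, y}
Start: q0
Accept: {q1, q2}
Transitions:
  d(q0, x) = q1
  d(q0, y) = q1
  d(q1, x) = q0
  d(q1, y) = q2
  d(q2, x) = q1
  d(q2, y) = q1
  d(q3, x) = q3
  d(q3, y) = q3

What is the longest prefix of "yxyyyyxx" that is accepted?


Run the DFA, marking each prefix where the state is accepting:
  "" -> q0 [reject]
  "y" -> q1 [accept]
  "yx" -> q0 [reject]
  "yxy" -> q1 [accept]
  "yxyy" -> q2 [accept]
  "yxyyy" -> q1 [accept]
  "yxyyyy" -> q2 [accept]
  "yxyyyyx" -> q1 [accept]
  "yxyyyyxx" -> q0 [reject]

"yxyyyyx"


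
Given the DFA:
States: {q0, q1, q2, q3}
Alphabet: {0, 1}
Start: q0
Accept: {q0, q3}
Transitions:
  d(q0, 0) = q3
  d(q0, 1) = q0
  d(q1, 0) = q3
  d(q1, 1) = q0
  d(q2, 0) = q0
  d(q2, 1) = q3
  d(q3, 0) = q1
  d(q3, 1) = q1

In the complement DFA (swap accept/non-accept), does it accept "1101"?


Trace: q0 -> q0 -> q0 -> q3 -> q1
Final: q1
Original accept: {q0, q3}
Complement: q1 is not in original accept

Yes, complement accepts (original rejects)


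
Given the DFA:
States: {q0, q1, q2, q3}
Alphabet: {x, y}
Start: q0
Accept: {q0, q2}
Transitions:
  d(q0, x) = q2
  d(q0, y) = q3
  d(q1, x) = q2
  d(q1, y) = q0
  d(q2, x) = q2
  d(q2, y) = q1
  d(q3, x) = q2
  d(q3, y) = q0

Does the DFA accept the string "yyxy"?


Trace: q0 -> q3 -> q0 -> q2 -> q1
Final state: q1
Accept states: {q0, q2}

No, rejected (final state q1 is not an accept state)


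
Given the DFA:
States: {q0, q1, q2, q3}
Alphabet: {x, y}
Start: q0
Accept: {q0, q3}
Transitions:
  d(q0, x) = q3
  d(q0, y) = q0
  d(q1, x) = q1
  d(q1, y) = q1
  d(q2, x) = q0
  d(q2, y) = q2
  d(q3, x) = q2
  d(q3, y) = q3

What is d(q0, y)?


Looking up transition d(q0, y)

q0


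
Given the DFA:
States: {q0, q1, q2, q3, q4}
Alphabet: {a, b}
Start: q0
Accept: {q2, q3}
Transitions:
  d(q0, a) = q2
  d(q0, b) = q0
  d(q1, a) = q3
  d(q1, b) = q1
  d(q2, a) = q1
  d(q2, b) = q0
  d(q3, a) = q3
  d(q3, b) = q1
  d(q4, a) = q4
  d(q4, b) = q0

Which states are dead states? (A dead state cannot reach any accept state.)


Forward reachability from each state:
  q0 -> reaches accept state q2 (live)
  q1 -> reaches accept state q3 (live)
  q2 -> reaches accept state q2 (live)
  q3 -> reaches accept state q3 (live)
  q4 -> reaches accept state q2 (live)

None (all states can reach an accept state)


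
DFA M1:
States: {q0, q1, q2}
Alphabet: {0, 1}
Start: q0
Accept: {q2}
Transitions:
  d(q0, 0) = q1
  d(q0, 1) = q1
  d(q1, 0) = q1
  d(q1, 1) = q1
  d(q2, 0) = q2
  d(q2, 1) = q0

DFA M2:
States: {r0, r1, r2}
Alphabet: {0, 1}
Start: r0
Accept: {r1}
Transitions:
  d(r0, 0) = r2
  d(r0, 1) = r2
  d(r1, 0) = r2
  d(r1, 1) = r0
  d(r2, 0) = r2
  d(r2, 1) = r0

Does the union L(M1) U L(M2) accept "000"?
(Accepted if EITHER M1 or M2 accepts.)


M1: final=q1 accepted=False
M2: final=r2 accepted=False

No, union rejects (neither accepts)


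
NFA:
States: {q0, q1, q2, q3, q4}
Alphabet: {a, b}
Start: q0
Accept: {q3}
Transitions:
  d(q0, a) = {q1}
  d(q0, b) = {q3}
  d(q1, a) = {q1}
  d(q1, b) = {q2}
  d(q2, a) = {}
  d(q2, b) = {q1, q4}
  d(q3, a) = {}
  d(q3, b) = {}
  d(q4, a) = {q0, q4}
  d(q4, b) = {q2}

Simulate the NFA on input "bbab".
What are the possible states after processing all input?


Start: {q0}
  --b--> {q3}
  --b--> {}
  --a--> {}
  --b--> {}

{} (empty set, no valid transitions)


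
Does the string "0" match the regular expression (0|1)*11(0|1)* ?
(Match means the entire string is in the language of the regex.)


|string| = 1; first = '0'; last = '0'

No, "0" does not match (0|1)*11(0|1)*


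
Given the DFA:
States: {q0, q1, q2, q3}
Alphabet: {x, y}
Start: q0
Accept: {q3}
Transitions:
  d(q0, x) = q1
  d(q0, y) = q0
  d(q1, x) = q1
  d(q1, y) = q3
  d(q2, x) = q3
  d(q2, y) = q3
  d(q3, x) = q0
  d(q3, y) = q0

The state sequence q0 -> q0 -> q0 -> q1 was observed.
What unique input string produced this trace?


Trace back each transition to find the symbol:
  q0 --[y]--> q0
  q0 --[y]--> q0
  q0 --[x]--> q1

"yyx"


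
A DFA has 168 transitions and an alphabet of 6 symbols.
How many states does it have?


Each state has exactly one transition per symbol.
states = transitions / |alphabet| = 168 / 6 = 28

28


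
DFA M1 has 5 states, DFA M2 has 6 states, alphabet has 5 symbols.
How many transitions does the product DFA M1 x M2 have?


Product DFA has 5 * 6 = 30 states.
Each has 5 transitions: 30 * 5 = 150

150


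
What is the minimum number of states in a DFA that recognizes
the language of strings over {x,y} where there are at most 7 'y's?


States: count = 0, 1, ..., 7 (all accepting; 8 states), plus a dead state for count > 7.
Total: 8 + 1 = 9.

9


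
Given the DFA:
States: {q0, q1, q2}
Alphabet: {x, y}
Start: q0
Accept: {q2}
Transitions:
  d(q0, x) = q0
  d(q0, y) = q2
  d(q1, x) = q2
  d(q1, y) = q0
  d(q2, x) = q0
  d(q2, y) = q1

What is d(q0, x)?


Looking up transition d(q0, x)

q0


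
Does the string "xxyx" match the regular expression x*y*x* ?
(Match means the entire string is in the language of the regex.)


|string| = 4; first = 'x'; last = 'x'

Yes, "xxyx" matches x*y*x*


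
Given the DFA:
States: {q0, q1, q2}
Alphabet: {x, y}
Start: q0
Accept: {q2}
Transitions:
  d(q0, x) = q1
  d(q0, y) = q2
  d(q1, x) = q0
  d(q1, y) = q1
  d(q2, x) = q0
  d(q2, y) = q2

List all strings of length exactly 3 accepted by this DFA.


All strings of length 3: 8 total
Accepted: 3

"xxy", "yxy", "yyy"


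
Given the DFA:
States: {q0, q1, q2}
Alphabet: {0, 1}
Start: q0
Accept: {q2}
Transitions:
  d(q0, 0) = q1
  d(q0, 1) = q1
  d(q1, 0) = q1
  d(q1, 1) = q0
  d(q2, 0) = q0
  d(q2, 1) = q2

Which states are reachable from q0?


BFS from q0:
  layer 0: {q0}
  layer 1: {q1}

{q0, q1}


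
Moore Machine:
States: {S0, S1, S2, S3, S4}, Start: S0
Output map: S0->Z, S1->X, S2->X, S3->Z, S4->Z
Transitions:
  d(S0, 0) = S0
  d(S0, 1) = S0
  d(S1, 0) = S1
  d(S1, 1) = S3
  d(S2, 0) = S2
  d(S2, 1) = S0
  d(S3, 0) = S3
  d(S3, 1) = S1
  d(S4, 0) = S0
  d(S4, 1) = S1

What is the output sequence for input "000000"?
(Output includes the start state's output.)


Start: S0 (output Z)
  --0--> S0 (output Z)
  --0--> S0 (output Z)
  --0--> S0 (output Z)
  --0--> S0 (output Z)
  --0--> S0 (output Z)
  --0--> S0 (output Z)

"ZZZZZZZ"


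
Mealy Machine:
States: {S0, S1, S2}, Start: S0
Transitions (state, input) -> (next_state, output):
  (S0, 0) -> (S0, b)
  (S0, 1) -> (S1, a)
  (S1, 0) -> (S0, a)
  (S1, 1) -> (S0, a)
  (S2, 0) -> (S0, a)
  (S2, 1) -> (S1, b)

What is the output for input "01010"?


Step-by-step:
  (S0, 0) -> (S0, b)
  (S0, 1) -> (S1, a)
  (S1, 0) -> (S0, a)
  (S0, 1) -> (S1, a)
  (S1, 0) -> (S0, a)

"baaaa"


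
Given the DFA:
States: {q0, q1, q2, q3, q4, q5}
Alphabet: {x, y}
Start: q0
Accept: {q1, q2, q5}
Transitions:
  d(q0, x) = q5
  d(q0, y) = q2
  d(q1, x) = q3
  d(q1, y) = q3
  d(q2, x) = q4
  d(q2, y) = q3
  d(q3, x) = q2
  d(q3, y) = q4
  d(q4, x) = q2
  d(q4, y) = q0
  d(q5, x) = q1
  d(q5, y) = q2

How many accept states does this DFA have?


Accept states listed: {q1, q2, q5}
Counting: q1(1) q2(2) q5(3)

3


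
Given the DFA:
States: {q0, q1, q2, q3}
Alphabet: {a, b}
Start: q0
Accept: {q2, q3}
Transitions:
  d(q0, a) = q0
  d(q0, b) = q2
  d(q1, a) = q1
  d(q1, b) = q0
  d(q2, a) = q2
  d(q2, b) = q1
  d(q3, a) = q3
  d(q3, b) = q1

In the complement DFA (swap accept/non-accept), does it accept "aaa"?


Trace: q0 -> q0 -> q0 -> q0
Final: q0
Original accept: {q2, q3}
Complement: q0 is not in original accept

Yes, complement accepts (original rejects)


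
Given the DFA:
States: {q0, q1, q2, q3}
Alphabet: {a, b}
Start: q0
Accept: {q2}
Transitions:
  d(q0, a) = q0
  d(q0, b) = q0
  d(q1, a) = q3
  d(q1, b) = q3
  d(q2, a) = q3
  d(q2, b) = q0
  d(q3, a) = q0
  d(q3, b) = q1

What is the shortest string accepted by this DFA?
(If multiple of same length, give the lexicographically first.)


BFS by string length (lex-first path to each state shown):
  len 0: q0<-""
  len 1: q0<-"a"
  len 2: q0<-"aa"
  len 3: q0<-"aaa"
  len 4: q0<-"aaaa"
  len 5: q0<-"aaaaa"
  len 6: q0<-"aaaaaa"
  len 7: q0<-"aaaaaaa"
  len 8: q0<-"aaaaaaaa"

No string accepted (empty language)


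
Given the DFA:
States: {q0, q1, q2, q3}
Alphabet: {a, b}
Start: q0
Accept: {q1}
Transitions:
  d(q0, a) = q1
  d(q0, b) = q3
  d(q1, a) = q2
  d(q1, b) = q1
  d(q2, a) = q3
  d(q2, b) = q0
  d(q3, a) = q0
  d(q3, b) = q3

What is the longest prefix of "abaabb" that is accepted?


Run the DFA, marking each prefix where the state is accepting:
  "" -> q0 [reject]
  "a" -> q1 [accept]
  "ab" -> q1 [accept]
  "aba" -> q2 [reject]
  "abaa" -> q3 [reject]
  "abaab" -> q3 [reject]
  "abaabb" -> q3 [reject]

"ab"


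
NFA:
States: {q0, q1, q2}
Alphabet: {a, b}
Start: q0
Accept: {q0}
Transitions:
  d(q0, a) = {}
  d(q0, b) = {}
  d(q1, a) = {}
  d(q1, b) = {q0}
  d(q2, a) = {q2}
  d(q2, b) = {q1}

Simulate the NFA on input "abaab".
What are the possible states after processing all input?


Start: {q0}
  --a--> {}
  --b--> {}
  --a--> {}
  --a--> {}
  --b--> {}

{} (empty set, no valid transitions)


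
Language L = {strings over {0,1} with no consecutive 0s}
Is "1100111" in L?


'00' occurs at index 2

No, "1100111" is not in L


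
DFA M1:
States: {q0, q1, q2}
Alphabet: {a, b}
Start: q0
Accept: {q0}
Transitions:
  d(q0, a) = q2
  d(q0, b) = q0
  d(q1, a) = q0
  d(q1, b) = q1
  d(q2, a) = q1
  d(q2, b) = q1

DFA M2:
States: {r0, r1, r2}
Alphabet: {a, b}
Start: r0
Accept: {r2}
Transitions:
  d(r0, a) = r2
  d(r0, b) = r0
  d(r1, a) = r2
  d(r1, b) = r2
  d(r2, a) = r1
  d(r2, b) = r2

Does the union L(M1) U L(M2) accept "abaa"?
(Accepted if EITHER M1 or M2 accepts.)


M1: final=q2 accepted=False
M2: final=r2 accepted=True

Yes, union accepts


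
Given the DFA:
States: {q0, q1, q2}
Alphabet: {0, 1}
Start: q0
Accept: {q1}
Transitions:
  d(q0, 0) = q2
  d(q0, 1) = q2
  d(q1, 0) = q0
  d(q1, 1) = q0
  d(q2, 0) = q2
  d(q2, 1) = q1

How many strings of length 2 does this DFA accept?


Enumerating all length-2 strings:
  "00" -> q2 [reject]
  "01" -> q1 [accept]
  "10" -> q2 [reject]
  "11" -> q1 [accept]

2 out of 4


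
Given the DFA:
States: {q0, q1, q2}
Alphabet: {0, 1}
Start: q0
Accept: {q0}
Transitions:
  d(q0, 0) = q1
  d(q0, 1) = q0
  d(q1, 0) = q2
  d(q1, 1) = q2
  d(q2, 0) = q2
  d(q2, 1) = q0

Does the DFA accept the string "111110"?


Trace: q0 -> q0 -> q0 -> q0 -> q0 -> q0 -> q1
Final state: q1
Accept states: {q0}

No, rejected (final state q1 is not an accept state)


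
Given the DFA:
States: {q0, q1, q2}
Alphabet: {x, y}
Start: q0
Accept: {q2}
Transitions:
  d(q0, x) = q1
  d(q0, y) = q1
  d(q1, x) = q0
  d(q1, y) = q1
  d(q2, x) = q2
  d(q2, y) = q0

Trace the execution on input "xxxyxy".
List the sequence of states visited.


Input: xxxyxy
d(q0, x) = q1
d(q1, x) = q0
d(q0, x) = q1
d(q1, y) = q1
d(q1, x) = q0
d(q0, y) = q1


q0 -> q1 -> q0 -> q1 -> q1 -> q0 -> q1


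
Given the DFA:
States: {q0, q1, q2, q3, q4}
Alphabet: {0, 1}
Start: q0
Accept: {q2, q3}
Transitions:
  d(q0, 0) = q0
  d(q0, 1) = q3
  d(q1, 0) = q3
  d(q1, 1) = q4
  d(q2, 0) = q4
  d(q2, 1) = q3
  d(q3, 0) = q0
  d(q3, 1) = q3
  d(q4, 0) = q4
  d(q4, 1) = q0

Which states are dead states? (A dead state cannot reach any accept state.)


Forward reachability from each state:
  q0 -> reaches accept state q3 (live)
  q1 -> reaches accept state q3 (live)
  q2 -> reaches accept state q2 (live)
  q3 -> reaches accept state q3 (live)
  q4 -> reaches accept state q3 (live)

None (all states can reach an accept state)


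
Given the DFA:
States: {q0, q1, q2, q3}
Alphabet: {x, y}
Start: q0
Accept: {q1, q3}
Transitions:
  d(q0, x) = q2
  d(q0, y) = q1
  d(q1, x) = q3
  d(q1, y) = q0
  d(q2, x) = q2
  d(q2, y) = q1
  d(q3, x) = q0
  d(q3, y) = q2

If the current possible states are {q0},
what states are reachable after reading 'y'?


Apply transition on 'y' from each current state:
  d(q0, y) = q1

{q1}


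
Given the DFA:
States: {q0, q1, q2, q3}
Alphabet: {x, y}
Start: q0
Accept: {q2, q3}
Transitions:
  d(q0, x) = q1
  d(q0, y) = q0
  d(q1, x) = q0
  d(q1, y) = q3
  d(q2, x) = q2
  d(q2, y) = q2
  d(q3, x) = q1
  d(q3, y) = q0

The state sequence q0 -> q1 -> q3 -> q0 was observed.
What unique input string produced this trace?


Trace back each transition to find the symbol:
  q0 --[x]--> q1
  q1 --[y]--> q3
  q3 --[y]--> q0

"xyy"


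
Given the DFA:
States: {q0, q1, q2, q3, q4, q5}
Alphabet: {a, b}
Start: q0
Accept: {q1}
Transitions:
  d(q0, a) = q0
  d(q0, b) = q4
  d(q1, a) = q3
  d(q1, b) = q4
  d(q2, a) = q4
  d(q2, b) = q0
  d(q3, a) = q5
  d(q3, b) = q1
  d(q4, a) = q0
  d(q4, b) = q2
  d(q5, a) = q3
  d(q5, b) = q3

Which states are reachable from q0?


BFS from q0:
  layer 0: {q0}
  layer 1: {q4}
  layer 2: {q2}

{q0, q2, q4}


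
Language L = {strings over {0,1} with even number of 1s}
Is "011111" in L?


count('1') = 5; 5 mod 2 = 1

No, "011111" is not in L


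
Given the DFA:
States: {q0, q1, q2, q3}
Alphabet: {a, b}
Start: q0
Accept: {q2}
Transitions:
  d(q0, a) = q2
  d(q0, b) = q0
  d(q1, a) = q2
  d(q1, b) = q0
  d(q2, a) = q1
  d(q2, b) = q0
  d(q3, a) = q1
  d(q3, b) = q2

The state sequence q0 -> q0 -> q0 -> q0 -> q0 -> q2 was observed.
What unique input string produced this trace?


Trace back each transition to find the symbol:
  q0 --[b]--> q0
  q0 --[b]--> q0
  q0 --[b]--> q0
  q0 --[b]--> q0
  q0 --[a]--> q2

"bbbba"


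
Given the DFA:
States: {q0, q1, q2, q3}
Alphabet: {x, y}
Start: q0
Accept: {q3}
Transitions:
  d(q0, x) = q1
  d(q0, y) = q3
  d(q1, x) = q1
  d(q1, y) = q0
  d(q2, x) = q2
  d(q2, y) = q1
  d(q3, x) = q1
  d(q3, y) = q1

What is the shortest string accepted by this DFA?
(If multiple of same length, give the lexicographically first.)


BFS by string length (lex-first path to each state shown):
  len 0: q0<-""
  len 1: q1<-"x", q3<-"y"
Found accept state at length 1.

"y"


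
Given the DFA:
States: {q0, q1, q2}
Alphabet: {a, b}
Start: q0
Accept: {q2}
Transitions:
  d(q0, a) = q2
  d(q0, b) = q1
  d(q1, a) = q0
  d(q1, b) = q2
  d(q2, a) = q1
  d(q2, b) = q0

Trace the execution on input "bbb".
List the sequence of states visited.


Input: bbb
d(q0, b) = q1
d(q1, b) = q2
d(q2, b) = q0


q0 -> q1 -> q2 -> q0


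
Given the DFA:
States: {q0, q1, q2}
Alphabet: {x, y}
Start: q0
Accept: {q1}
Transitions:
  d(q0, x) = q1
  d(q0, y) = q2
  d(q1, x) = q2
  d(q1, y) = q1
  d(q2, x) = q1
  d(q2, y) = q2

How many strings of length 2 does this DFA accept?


Enumerating all length-2 strings:
  "xx" -> q2 [reject]
  "xy" -> q1 [accept]
  "yx" -> q1 [accept]
  "yy" -> q2 [reject]

2 out of 4


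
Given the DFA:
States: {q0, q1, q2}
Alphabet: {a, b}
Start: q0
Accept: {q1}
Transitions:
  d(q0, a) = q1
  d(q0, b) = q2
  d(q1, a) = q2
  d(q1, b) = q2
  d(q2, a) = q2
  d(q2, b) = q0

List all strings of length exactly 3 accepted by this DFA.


All strings of length 3: 8 total
Accepted: 1

"bba"


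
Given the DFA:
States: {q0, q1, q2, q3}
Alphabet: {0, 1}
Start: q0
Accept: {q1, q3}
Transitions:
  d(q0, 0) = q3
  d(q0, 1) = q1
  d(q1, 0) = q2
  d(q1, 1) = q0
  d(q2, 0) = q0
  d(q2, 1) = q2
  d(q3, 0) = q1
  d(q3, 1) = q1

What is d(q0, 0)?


Looking up transition d(q0, 0)

q3


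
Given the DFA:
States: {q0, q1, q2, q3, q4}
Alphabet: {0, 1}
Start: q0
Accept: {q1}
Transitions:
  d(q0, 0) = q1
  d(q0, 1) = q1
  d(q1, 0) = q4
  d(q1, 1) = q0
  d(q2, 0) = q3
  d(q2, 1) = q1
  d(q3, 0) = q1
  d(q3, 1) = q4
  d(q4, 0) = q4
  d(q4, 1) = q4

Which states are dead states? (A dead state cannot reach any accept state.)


Forward reachability from each state:
  q0 -> reaches accept state q1 (live)
  q1 -> reaches accept state q1 (live)
  q2 -> reaches accept state q1 (live)
  q3 -> reaches accept state q1 (live)
  q4 -> reaches {q4}, no accept state (dead)

{q4}


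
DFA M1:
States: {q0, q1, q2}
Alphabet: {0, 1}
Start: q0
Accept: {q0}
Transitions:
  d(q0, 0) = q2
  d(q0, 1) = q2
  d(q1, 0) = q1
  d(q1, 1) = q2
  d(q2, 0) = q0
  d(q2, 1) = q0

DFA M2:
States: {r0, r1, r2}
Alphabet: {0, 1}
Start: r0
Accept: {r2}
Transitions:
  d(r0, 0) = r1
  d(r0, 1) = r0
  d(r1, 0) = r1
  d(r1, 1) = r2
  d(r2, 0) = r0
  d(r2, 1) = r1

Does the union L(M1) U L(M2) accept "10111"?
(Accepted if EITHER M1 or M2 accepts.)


M1: final=q2 accepted=False
M2: final=r2 accepted=True

Yes, union accepts


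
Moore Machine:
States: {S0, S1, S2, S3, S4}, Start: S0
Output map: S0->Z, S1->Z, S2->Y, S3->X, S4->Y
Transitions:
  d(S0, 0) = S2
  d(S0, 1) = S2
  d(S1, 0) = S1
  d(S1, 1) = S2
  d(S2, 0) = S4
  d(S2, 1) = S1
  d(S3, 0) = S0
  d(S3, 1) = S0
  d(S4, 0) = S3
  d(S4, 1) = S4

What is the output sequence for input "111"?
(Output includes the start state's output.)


Start: S0 (output Z)
  --1--> S2 (output Y)
  --1--> S1 (output Z)
  --1--> S2 (output Y)

"ZYZY"


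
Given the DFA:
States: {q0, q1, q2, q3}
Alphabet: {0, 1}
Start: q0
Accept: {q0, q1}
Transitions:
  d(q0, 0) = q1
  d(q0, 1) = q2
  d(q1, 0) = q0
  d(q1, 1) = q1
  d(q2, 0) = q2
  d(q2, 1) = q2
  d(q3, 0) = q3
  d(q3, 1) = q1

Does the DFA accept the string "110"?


Trace: q0 -> q2 -> q2 -> q2
Final state: q2
Accept states: {q0, q1}

No, rejected (final state q2 is not an accept state)


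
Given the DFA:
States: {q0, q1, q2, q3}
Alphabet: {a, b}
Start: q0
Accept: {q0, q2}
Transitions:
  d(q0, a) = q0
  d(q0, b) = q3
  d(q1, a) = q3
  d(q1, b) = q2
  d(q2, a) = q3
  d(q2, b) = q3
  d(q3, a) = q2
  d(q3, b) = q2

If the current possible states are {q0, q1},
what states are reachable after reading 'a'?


Apply transition on 'a' from each current state:
  d(q0, a) = q0
  d(q1, a) = q3

{q0, q3}


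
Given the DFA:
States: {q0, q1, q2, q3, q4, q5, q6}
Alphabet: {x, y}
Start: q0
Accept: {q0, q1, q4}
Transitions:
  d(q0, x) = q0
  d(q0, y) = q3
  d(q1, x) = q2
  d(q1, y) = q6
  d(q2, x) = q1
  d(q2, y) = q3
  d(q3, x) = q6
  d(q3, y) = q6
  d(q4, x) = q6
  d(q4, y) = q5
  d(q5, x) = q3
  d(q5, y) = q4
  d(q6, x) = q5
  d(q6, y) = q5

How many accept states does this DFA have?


Accept states listed: {q0, q1, q4}
Counting: q0(1) q1(2) q4(3)

3


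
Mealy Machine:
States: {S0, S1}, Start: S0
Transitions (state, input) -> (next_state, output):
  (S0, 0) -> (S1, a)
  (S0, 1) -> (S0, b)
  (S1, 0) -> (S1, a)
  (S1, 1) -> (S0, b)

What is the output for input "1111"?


Step-by-step:
  (S0, 1) -> (S0, b)
  (S0, 1) -> (S0, b)
  (S0, 1) -> (S0, b)
  (S0, 1) -> (S0, b)

"bbbb"


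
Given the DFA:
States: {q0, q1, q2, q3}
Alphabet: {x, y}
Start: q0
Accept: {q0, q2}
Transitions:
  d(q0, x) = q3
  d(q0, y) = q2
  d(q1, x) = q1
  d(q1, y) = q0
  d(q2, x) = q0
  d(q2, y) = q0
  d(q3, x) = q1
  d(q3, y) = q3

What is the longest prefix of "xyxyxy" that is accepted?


Run the DFA, marking each prefix where the state is accepting:
  "" -> q0 [accept]
  "x" -> q3 [reject]
  "xy" -> q3 [reject]
  "xyx" -> q1 [reject]
  "xyxy" -> q0 [accept]
  "xyxyx" -> q3 [reject]
  "xyxyxy" -> q3 [reject]

"xyxy"


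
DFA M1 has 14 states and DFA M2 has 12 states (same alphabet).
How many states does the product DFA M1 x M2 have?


Product construction pairs every M1 state with every M2 state.
14 * 12 = 168

168


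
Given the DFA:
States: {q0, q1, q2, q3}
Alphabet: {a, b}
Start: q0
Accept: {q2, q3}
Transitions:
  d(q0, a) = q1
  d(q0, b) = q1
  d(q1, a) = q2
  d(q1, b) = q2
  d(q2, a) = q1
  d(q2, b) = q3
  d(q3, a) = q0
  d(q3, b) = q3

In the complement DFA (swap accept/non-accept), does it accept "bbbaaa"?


Trace: q0 -> q1 -> q2 -> q3 -> q0 -> q1 -> q2
Final: q2
Original accept: {q2, q3}
Complement: q2 is in original accept

No, complement rejects (original accepts)


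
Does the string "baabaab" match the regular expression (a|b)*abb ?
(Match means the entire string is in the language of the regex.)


|string| = 7; first = 'b'; last = 'b'

No, "baabaab" does not match (a|b)*abb


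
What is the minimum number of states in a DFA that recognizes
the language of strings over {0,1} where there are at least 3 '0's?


States: count = 0, 1, ..., 2, and a final '>= 3' state.
Total: 3 + 1 = 4. Accept = '>= 3' state.

4


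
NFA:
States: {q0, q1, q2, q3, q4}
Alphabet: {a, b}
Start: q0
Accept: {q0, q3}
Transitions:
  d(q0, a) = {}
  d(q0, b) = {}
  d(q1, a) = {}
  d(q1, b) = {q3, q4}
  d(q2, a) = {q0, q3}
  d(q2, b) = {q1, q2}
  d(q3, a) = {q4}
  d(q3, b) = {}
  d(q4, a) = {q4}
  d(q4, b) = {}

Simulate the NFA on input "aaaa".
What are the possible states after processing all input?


Start: {q0}
  --a--> {}
  --a--> {}
  --a--> {}
  --a--> {}

{} (empty set, no valid transitions)


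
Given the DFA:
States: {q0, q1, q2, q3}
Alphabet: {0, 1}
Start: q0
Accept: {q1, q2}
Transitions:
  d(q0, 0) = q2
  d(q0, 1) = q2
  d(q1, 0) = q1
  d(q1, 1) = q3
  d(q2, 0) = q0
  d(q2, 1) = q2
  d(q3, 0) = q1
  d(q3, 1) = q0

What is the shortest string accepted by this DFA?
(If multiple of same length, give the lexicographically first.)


BFS by string length (lex-first path to each state shown):
  len 0: q0<-""
  len 1: q2<-"0"
Found accept state at length 1.

"0"


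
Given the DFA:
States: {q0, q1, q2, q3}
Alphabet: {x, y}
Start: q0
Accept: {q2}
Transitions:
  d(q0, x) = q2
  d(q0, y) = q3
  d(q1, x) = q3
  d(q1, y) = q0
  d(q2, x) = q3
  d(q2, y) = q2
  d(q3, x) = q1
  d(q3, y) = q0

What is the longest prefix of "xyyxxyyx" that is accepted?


Run the DFA, marking each prefix where the state is accepting:
  "" -> q0 [reject]
  "x" -> q2 [accept]
  "xy" -> q2 [accept]
  "xyy" -> q2 [accept]
  "xyyx" -> q3 [reject]
  "xyyxx" -> q1 [reject]
  "xyyxxy" -> q0 [reject]
  "xyyxxyy" -> q3 [reject]
  "xyyxxyyx" -> q1 [reject]

"xyy"


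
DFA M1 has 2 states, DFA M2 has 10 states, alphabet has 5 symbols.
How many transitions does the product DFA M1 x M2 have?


Product DFA has 2 * 10 = 20 states.
Each has 5 transitions: 20 * 5 = 100

100


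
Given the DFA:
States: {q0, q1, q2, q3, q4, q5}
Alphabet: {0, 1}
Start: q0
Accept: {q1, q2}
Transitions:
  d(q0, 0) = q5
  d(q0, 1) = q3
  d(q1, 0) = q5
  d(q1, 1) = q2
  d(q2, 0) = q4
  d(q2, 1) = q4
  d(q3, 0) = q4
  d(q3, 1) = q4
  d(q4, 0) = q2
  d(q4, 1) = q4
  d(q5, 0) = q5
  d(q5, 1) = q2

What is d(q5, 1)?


Looking up transition d(q5, 1)

q2


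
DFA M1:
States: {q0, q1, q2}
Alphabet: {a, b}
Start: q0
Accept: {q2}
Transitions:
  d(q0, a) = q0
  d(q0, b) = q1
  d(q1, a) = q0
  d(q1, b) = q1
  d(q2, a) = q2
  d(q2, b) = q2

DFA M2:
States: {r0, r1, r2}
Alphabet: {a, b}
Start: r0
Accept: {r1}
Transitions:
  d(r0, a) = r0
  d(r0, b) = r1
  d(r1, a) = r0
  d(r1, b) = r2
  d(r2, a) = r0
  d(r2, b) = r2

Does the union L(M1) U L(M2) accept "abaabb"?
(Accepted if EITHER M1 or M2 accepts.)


M1: final=q1 accepted=False
M2: final=r2 accepted=False

No, union rejects (neither accepts)


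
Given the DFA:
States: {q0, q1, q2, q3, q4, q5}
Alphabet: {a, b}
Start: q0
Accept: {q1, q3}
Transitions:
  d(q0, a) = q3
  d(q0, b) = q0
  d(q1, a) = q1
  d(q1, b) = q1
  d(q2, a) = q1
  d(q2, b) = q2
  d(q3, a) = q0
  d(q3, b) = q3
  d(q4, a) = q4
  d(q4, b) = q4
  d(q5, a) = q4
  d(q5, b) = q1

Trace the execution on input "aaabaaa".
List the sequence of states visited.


Input: aaabaaa
d(q0, a) = q3
d(q3, a) = q0
d(q0, a) = q3
d(q3, b) = q3
d(q3, a) = q0
d(q0, a) = q3
d(q3, a) = q0


q0 -> q3 -> q0 -> q3 -> q3 -> q0 -> q3 -> q0


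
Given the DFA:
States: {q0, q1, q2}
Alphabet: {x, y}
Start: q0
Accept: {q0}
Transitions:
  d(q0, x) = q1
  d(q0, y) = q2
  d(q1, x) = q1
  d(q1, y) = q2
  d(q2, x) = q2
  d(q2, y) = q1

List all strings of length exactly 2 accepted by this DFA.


All strings of length 2: 4 total
Accepted: 0

None


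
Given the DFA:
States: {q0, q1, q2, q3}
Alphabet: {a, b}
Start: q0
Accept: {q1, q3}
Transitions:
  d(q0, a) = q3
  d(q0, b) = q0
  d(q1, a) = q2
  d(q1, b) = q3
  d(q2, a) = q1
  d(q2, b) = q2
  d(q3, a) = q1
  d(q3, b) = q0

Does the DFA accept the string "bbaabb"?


Trace: q0 -> q0 -> q0 -> q3 -> q1 -> q3 -> q0
Final state: q0
Accept states: {q1, q3}

No, rejected (final state q0 is not an accept state)


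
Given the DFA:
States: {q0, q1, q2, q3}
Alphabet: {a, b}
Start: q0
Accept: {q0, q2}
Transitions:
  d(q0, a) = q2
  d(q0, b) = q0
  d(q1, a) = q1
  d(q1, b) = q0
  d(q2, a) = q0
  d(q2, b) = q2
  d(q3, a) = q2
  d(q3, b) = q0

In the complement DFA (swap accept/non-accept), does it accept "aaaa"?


Trace: q0 -> q2 -> q0 -> q2 -> q0
Final: q0
Original accept: {q0, q2}
Complement: q0 is in original accept

No, complement rejects (original accepts)


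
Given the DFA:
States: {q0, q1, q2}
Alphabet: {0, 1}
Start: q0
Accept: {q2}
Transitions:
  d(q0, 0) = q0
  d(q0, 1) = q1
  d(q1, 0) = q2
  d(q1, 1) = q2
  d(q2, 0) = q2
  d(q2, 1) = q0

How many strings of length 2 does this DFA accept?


Enumerating all length-2 strings:
  "00" -> q0 [reject]
  "01" -> q1 [reject]
  "10" -> q2 [accept]
  "11" -> q2 [accept]

2 out of 4


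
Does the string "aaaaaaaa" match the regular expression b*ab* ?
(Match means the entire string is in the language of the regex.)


|string| = 8; first = 'a'; last = 'a'

No, "aaaaaaaa" does not match b*ab*


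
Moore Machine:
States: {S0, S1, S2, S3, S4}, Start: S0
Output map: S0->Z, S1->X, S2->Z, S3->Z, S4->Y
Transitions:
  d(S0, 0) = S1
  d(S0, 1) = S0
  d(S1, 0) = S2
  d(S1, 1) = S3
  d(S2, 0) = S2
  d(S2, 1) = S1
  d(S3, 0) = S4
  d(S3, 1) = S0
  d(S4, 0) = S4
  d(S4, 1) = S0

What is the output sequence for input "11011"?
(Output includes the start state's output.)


Start: S0 (output Z)
  --1--> S0 (output Z)
  --1--> S0 (output Z)
  --0--> S1 (output X)
  --1--> S3 (output Z)
  --1--> S0 (output Z)

"ZZZXZZ"


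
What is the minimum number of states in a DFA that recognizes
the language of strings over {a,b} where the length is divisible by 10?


States track (length) mod 10.
Need 10 states: one per remainder 0..9; accept = remainder 0.

10


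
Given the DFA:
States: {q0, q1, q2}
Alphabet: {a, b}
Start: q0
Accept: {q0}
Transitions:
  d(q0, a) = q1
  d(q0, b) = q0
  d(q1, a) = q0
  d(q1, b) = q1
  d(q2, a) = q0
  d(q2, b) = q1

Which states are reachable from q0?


BFS from q0:
  layer 0: {q0}
  layer 1: {q1}

{q0, q1}


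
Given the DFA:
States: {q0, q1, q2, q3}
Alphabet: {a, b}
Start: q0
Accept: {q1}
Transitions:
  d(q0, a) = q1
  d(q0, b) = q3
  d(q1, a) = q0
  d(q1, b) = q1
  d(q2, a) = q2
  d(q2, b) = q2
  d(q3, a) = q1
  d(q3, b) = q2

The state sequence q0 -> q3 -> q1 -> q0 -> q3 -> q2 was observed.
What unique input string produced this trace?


Trace back each transition to find the symbol:
  q0 --[b]--> q3
  q3 --[a]--> q1
  q1 --[a]--> q0
  q0 --[b]--> q3
  q3 --[b]--> q2

"baabb"


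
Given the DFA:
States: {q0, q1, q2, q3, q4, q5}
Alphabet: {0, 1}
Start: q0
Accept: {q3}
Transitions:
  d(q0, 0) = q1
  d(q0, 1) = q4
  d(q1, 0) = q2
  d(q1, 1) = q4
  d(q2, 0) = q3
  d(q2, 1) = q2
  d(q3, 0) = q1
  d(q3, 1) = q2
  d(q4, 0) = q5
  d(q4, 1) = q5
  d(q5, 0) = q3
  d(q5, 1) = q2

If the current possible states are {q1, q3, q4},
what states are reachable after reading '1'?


Apply transition on '1' from each current state:
  d(q1, 1) = q4
  d(q3, 1) = q2
  d(q4, 1) = q5

{q2, q4, q5}


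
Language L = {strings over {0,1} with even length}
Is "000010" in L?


length = 6; 6 mod 2 = 0

Yes, "000010" is in L


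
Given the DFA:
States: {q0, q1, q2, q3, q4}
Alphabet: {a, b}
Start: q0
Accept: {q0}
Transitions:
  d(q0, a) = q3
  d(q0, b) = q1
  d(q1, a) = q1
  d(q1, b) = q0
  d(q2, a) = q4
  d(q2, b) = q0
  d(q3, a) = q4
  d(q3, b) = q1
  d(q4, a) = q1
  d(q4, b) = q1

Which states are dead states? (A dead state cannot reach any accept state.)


Forward reachability from each state:
  q0 -> reaches accept state q0 (live)
  q1 -> reaches accept state q0 (live)
  q2 -> reaches accept state q0 (live)
  q3 -> reaches accept state q0 (live)
  q4 -> reaches accept state q0 (live)

None (all states can reach an accept state)


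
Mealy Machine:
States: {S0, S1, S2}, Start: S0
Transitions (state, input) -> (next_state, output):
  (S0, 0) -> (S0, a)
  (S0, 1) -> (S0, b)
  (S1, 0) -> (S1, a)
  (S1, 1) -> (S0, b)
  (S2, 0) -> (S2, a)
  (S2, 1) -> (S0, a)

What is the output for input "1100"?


Step-by-step:
  (S0, 1) -> (S0, b)
  (S0, 1) -> (S0, b)
  (S0, 0) -> (S0, a)
  (S0, 0) -> (S0, a)

"bbaa"


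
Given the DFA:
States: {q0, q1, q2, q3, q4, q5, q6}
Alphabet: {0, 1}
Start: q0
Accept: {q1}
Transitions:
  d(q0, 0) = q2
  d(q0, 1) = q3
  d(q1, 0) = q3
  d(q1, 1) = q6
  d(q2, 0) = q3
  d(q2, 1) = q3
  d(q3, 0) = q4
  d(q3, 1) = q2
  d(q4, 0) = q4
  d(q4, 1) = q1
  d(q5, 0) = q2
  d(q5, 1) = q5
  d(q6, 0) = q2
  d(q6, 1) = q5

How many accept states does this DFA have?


Accept states listed: {q1}
Counting: q1(1)

1


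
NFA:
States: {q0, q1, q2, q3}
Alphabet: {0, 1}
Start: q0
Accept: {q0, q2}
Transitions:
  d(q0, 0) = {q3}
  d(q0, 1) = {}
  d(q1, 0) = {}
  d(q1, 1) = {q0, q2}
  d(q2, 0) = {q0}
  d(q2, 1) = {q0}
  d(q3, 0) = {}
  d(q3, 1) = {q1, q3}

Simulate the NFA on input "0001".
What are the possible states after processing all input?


Start: {q0}
  --0--> {q3}
  --0--> {}
  --0--> {}
  --1--> {}

{} (empty set, no valid transitions)


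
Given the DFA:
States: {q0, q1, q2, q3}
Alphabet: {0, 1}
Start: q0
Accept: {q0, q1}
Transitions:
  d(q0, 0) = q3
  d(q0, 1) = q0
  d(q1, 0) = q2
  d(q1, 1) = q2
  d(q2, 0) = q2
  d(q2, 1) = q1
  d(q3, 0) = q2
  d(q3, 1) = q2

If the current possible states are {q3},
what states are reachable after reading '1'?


Apply transition on '1' from each current state:
  d(q3, 1) = q2

{q2}


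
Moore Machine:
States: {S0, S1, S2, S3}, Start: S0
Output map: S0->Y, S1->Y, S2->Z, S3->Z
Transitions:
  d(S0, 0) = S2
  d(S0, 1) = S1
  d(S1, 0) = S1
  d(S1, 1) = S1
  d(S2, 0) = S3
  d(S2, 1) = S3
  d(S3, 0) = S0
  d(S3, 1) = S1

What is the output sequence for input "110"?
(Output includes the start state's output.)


Start: S0 (output Y)
  --1--> S1 (output Y)
  --1--> S1 (output Y)
  --0--> S1 (output Y)

"YYYY"


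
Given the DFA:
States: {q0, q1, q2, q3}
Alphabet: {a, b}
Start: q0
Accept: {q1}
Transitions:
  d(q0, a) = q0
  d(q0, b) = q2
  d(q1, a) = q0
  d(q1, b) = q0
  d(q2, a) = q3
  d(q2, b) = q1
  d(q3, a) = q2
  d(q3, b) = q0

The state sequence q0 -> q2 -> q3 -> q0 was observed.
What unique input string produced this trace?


Trace back each transition to find the symbol:
  q0 --[b]--> q2
  q2 --[a]--> q3
  q3 --[b]--> q0

"bab"


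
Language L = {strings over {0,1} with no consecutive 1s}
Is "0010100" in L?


'11' does not occur

Yes, "0010100" is in L


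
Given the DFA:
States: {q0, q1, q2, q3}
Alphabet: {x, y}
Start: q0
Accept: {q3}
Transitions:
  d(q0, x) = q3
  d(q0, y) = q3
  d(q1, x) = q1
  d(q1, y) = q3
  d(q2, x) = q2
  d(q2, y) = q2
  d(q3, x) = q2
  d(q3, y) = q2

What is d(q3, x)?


Looking up transition d(q3, x)

q2


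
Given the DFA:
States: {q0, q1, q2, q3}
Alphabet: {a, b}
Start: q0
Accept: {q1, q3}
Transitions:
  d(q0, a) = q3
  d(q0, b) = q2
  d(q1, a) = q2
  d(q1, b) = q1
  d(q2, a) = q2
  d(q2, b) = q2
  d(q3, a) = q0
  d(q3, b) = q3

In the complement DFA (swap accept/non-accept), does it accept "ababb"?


Trace: q0 -> q3 -> q3 -> q0 -> q2 -> q2
Final: q2
Original accept: {q1, q3}
Complement: q2 is not in original accept

Yes, complement accepts (original rejects)


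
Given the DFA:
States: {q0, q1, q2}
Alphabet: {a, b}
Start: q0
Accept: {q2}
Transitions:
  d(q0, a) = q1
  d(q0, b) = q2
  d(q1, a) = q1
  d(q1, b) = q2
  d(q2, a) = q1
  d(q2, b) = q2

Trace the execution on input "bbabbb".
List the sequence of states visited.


Input: bbabbb
d(q0, b) = q2
d(q2, b) = q2
d(q2, a) = q1
d(q1, b) = q2
d(q2, b) = q2
d(q2, b) = q2


q0 -> q2 -> q2 -> q1 -> q2 -> q2 -> q2
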